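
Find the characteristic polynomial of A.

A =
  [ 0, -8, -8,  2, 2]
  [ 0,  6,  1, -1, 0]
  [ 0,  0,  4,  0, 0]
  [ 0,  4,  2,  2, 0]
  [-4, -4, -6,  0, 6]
x^5 - 18*x^4 + 128*x^3 - 448*x^2 + 768*x - 512

Expanding det(x·I − A) (e.g. by cofactor expansion or by noting that A is similar to its Jordan form J, which has the same characteristic polynomial as A) gives
  χ_A(x) = x^5 - 18*x^4 + 128*x^3 - 448*x^2 + 768*x - 512
which factors as (x - 4)^4*(x - 2). The eigenvalues (with algebraic multiplicities) are λ = 2 with multiplicity 1, λ = 4 with multiplicity 4.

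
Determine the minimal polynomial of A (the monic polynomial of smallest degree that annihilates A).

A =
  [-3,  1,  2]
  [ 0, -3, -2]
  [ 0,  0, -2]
x^3 + 8*x^2 + 21*x + 18

The characteristic polynomial is χ_A(x) = (x + 2)*(x + 3)^2, so the eigenvalues are known. The minimal polynomial is
  m_A(x) = Π_λ (x − λ)^{k_λ}
where k_λ is the size of the *largest* Jordan block for λ (equivalently, the smallest k with (A − λI)^k v = 0 for every generalised eigenvector v of λ).

  λ = -3: largest Jordan block has size 2, contributing (x + 3)^2
  λ = -2: largest Jordan block has size 1, contributing (x + 2)

So m_A(x) = (x + 2)*(x + 3)^2 = x^3 + 8*x^2 + 21*x + 18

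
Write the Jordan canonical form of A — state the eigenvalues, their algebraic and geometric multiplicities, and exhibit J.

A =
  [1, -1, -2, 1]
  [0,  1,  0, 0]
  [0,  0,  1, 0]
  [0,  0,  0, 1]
J_2(1) ⊕ J_1(1) ⊕ J_1(1)

The characteristic polynomial is
  det(x·I − A) = x^4 - 4*x^3 + 6*x^2 - 4*x + 1 = (x - 1)^4

Eigenvalues and multiplicities (the geometric multiplicity of λ is n − rank(A − λI), which equals the number of Jordan blocks for λ):
  λ = 1: algebraic multiplicity = 4, geometric multiplicity = 3

Determining the block sizes for each eigenvalue:
  λ = 1: 3 blocks summing to 4 forces exactly one block of size 2 and the rest size 1 → block sizes [2, 1, 1]

Assembling the blocks gives a Jordan form
J =
  [1, 1, 0, 0]
  [0, 1, 0, 0]
  [0, 0, 1, 0]
  [0, 0, 0, 1]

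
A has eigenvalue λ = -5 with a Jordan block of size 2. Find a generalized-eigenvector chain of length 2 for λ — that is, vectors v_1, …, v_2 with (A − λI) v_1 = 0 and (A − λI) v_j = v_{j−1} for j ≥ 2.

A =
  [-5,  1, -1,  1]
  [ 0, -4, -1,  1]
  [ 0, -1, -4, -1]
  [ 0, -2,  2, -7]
A Jordan chain for λ = -5 of length 2:
v_1 = (1, 1, -1, -2)ᵀ
v_2 = (0, 1, 0, 0)ᵀ

Let N = A − (-5)·I. We want v_2 with N^2 v_2 = 0 but N^1 v_2 ≠ 0; then v_{j-1} := N · v_j for j = 2, …, 2.

Pick v_2 = (0, 1, 0, 0)ᵀ.
Then v_1 = N · v_2 = (1, 1, -1, -2)ᵀ.

Sanity check: (A − (-5)·I) v_1 = (0, 0, 0, 0)ᵀ = 0. ✓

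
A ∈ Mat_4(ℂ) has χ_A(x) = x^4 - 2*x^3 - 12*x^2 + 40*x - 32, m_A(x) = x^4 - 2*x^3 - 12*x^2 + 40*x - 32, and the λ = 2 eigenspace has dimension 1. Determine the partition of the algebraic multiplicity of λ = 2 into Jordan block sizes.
Block sizes for λ = 2: [3]

Step 1 — from the characteristic polynomial, algebraic multiplicity of λ = 2 is 3. From dim ker(A − (2)·I) = 1, there are exactly 1 Jordan blocks for λ = 2.
Step 2 — from the minimal polynomial, the factor (x − 2)^3 tells us the largest block for λ = 2 has size 3.
Step 3 — with total size 3, 1 blocks, and largest block 3, the block sizes (in nonincreasing order) are [3].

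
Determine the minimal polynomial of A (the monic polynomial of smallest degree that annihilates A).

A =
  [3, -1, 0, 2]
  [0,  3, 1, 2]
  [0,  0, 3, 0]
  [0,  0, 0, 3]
x^3 - 9*x^2 + 27*x - 27

The characteristic polynomial is χ_A(x) = (x - 3)^4, so the eigenvalues are known. The minimal polynomial is
  m_A(x) = Π_λ (x − λ)^{k_λ}
where k_λ is the size of the *largest* Jordan block for λ (equivalently, the smallest k with (A − λI)^k v = 0 for every generalised eigenvector v of λ).

  λ = 3: largest Jordan block has size 3, contributing (x − 3)^3

So m_A(x) = (x - 3)^3 = x^3 - 9*x^2 + 27*x - 27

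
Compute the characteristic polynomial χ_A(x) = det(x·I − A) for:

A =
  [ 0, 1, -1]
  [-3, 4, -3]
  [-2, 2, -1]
x^3 - 3*x^2 + 3*x - 1

Expanding det(x·I − A) (e.g. by cofactor expansion or by noting that A is similar to its Jordan form J, which has the same characteristic polynomial as A) gives
  χ_A(x) = x^3 - 3*x^2 + 3*x - 1
which factors as (x - 1)^3. The eigenvalues (with algebraic multiplicities) are λ = 1 with multiplicity 3.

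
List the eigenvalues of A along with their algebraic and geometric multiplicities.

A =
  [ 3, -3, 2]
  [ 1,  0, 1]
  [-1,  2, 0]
λ = 1: alg = 3, geom = 1

Step 1 — factor the characteristic polynomial to read off the algebraic multiplicities:
  χ_A(x) = (x - 1)^3

Step 2 — compute geometric multiplicities via the rank-nullity identity g(λ) = n − rank(A − λI):
  rank(A − (1)·I) = 2, so dim ker(A − (1)·I) = n − 2 = 1

Summary:
  λ = 1: algebraic multiplicity = 3, geometric multiplicity = 1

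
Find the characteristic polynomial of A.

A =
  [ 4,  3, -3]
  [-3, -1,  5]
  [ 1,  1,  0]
x^3 - 3*x^2 + 3*x - 1

Expanding det(x·I − A) (e.g. by cofactor expansion or by noting that A is similar to its Jordan form J, which has the same characteristic polynomial as A) gives
  χ_A(x) = x^3 - 3*x^2 + 3*x - 1
which factors as (x - 1)^3. The eigenvalues (with algebraic multiplicities) are λ = 1 with multiplicity 3.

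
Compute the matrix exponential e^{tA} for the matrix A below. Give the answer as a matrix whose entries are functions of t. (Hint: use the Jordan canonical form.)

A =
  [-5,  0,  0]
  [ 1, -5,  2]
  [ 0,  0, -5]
e^{tA} =
  [exp(-5*t), 0, 0]
  [t*exp(-5*t), exp(-5*t), 2*t*exp(-5*t)]
  [0, 0, exp(-5*t)]

Strategy: write A = P · J · P⁻¹ where J is a Jordan canonical form, so e^{tA} = P · e^{tJ} · P⁻¹, and e^{tJ} can be computed block-by-block.

A has Jordan form
J =
  [-5,  1,  0]
  [ 0, -5,  0]
  [ 0,  0, -5]
(up to reordering of blocks).

Per-block formulas:
  For a 1×1 block at λ = -5: exp(t · [-5]) = [e^(-5t)].
  For a 2×2 Jordan block J_2(-5): exp(t · J_2(-5)) = e^(-5t)·(I + t·N), where N is the 2×2 nilpotent shift.

After assembling e^{tJ} and conjugating by P, we get:

e^{tA} =
  [exp(-5*t), 0, 0]
  [t*exp(-5*t), exp(-5*t), 2*t*exp(-5*t)]
  [0, 0, exp(-5*t)]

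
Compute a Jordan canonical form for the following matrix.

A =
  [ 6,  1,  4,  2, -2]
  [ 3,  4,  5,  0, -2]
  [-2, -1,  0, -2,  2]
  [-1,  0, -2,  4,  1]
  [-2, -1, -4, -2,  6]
J_3(4) ⊕ J_2(4)

The characteristic polynomial is
  det(x·I − A) = x^5 - 20*x^4 + 160*x^3 - 640*x^2 + 1280*x - 1024 = (x - 4)^5

Eigenvalues and multiplicities (the geometric multiplicity of λ is n − rank(A − λI), which equals the number of Jordan blocks for λ):
  λ = 4: algebraic multiplicity = 5, geometric multiplicity = 2

Determining the block sizes for each eigenvalue:
  λ = 4: with am = 5 and gm = 2, the partition is not yet determined (e.g. several partitions of 5 into 2 parts exist). Let N = A − (4)·I. Computing rank(N^1) = 3, rank(N^2) = 1, rank(N^3) = 0; the number of blocks of size ≥ j is rank(N^{j−1}) − rank(N^j), giving [2, 2, 1]. So we have 1 block(s) of size 3, 1 block(s) of size 2 → block sizes [3, 2]

Assembling the blocks gives a Jordan form
J =
  [4, 1, 0, 0, 0]
  [0, 4, 1, 0, 0]
  [0, 0, 4, 0, 0]
  [0, 0, 0, 4, 1]
  [0, 0, 0, 0, 4]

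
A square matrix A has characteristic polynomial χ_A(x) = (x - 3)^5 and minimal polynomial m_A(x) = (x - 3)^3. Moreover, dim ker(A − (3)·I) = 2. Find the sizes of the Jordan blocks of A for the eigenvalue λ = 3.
Block sizes for λ = 3: [3, 2]

Step 1 — from the characteristic polynomial, algebraic multiplicity of λ = 3 is 5. From dim ker(A − (3)·I) = 2, there are exactly 2 Jordan blocks for λ = 3.
Step 2 — from the minimal polynomial, the factor (x − 3)^3 tells us the largest block for λ = 3 has size 3.
Step 3 — with total size 5, 2 blocks, and largest block 3, the block sizes (in nonincreasing order) are [3, 2].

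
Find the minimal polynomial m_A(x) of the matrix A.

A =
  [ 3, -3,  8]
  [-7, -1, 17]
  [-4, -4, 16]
x^3 - 18*x^2 + 108*x - 216

The characteristic polynomial is χ_A(x) = (x - 6)^3, so the eigenvalues are known. The minimal polynomial is
  m_A(x) = Π_λ (x − λ)^{k_λ}
where k_λ is the size of the *largest* Jordan block for λ (equivalently, the smallest k with (A − λI)^k v = 0 for every generalised eigenvector v of λ).

  λ = 6: largest Jordan block has size 3, contributing (x − 6)^3

So m_A(x) = (x - 6)^3 = x^3 - 18*x^2 + 108*x - 216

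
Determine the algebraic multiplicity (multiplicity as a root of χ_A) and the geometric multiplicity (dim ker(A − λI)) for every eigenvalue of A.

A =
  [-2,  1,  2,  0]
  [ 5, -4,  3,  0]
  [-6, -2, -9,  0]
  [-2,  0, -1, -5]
λ = -5: alg = 4, geom = 2

Step 1 — factor the characteristic polynomial to read off the algebraic multiplicities:
  χ_A(x) = (x + 5)^4

Step 2 — compute geometric multiplicities via the rank-nullity identity g(λ) = n − rank(A − λI):
  rank(A − (-5)·I) = 2, so dim ker(A − (-5)·I) = n − 2 = 2

Summary:
  λ = -5: algebraic multiplicity = 4, geometric multiplicity = 2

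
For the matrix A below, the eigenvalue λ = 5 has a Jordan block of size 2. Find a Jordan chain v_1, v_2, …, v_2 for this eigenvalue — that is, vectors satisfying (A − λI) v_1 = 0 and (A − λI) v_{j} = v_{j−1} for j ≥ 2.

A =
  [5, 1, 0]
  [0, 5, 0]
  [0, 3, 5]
A Jordan chain for λ = 5 of length 2:
v_1 = (1, 0, 3)ᵀ
v_2 = (0, 1, 0)ᵀ

Let N = A − (5)·I. We want v_2 with N^2 v_2 = 0 but N^1 v_2 ≠ 0; then v_{j-1} := N · v_j for j = 2, …, 2.

Pick v_2 = (0, 1, 0)ᵀ.
Then v_1 = N · v_2 = (1, 0, 3)ᵀ.

Sanity check: (A − (5)·I) v_1 = (0, 0, 0)ᵀ = 0. ✓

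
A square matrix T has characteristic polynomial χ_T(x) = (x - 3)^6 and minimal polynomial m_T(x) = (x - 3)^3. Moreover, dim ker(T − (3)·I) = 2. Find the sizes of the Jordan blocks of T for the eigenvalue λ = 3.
Block sizes for λ = 3: [3, 3]

Step 1 — from the characteristic polynomial, algebraic multiplicity of λ = 3 is 6. From dim ker(T − (3)·I) = 2, there are exactly 2 Jordan blocks for λ = 3.
Step 2 — from the minimal polynomial, the factor (x − 3)^3 tells us the largest block for λ = 3 has size 3.
Step 3 — with total size 6, 2 blocks, and largest block 3, the block sizes (in nonincreasing order) are [3, 3].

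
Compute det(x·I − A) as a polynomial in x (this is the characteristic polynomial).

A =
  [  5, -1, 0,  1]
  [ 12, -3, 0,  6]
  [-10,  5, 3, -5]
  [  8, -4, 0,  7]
x^4 - 12*x^3 + 54*x^2 - 108*x + 81

Expanding det(x·I − A) (e.g. by cofactor expansion or by noting that A is similar to its Jordan form J, which has the same characteristic polynomial as A) gives
  χ_A(x) = x^4 - 12*x^3 + 54*x^2 - 108*x + 81
which factors as (x - 3)^4. The eigenvalues (with algebraic multiplicities) are λ = 3 with multiplicity 4.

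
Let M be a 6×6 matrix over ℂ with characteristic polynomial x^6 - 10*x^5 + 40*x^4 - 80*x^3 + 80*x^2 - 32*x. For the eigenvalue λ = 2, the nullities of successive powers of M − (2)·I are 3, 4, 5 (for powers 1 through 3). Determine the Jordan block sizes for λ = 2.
Block sizes for λ = 2: [3, 1, 1]

From the dimensions of kernels of powers, the number of Jordan blocks of size at least j is d_j − d_{j−1} where d_j = dim ker(N^j) (with d_0 = 0). Computing the differences gives [3, 1, 1].
The number of blocks of size exactly k is (#blocks of size ≥ k) − (#blocks of size ≥ k + 1), so the partition is: 2 block(s) of size 1, 1 block(s) of size 3.
In nonincreasing order the block sizes are [3, 1, 1].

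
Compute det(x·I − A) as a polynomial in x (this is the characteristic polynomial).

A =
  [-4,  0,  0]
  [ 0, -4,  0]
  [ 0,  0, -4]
x^3 + 12*x^2 + 48*x + 64

Expanding det(x·I − A) (e.g. by cofactor expansion or by noting that A is similar to its Jordan form J, which has the same characteristic polynomial as A) gives
  χ_A(x) = x^3 + 12*x^2 + 48*x + 64
which factors as (x + 4)^3. The eigenvalues (with algebraic multiplicities) are λ = -4 with multiplicity 3.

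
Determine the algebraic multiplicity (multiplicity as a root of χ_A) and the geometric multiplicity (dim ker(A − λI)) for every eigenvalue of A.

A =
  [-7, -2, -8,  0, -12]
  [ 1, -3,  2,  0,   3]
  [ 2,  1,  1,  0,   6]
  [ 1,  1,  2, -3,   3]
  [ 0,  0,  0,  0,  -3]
λ = -3: alg = 5, geom = 3

Step 1 — factor the characteristic polynomial to read off the algebraic multiplicities:
  χ_A(x) = (x + 3)^5

Step 2 — compute geometric multiplicities via the rank-nullity identity g(λ) = n − rank(A − λI):
  rank(A − (-3)·I) = 2, so dim ker(A − (-3)·I) = n − 2 = 3

Summary:
  λ = -3: algebraic multiplicity = 5, geometric multiplicity = 3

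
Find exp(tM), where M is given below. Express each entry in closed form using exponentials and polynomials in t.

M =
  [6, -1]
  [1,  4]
e^{tM} =
  [t*exp(5*t) + exp(5*t), -t*exp(5*t)]
  [t*exp(5*t), -t*exp(5*t) + exp(5*t)]

Strategy: write M = P · J · P⁻¹ where J is a Jordan canonical form, so e^{tM} = P · e^{tJ} · P⁻¹, and e^{tJ} can be computed block-by-block.

M has Jordan form
J =
  [5, 1]
  [0, 5]
(up to reordering of blocks).

Per-block formulas:
  For a 2×2 Jordan block J_2(5): exp(t · J_2(5)) = e^(5t)·(I + t·N), where N is the 2×2 nilpotent shift.

After assembling e^{tJ} and conjugating by P, we get:

e^{tM} =
  [t*exp(5*t) + exp(5*t), -t*exp(5*t)]
  [t*exp(5*t), -t*exp(5*t) + exp(5*t)]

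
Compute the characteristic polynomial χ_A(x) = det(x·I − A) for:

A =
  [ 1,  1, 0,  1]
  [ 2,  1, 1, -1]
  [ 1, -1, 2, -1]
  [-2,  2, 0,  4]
x^4 - 8*x^3 + 24*x^2 - 32*x + 16

Expanding det(x·I − A) (e.g. by cofactor expansion or by noting that A is similar to its Jordan form J, which has the same characteristic polynomial as A) gives
  χ_A(x) = x^4 - 8*x^3 + 24*x^2 - 32*x + 16
which factors as (x - 2)^4. The eigenvalues (with algebraic multiplicities) are λ = 2 with multiplicity 4.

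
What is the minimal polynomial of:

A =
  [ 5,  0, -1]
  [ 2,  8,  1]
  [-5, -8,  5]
x^3 - 18*x^2 + 108*x - 216

The characteristic polynomial is χ_A(x) = (x - 6)^3, so the eigenvalues are known. The minimal polynomial is
  m_A(x) = Π_λ (x − λ)^{k_λ}
where k_λ is the size of the *largest* Jordan block for λ (equivalently, the smallest k with (A − λI)^k v = 0 for every generalised eigenvector v of λ).

  λ = 6: largest Jordan block has size 3, contributing (x − 6)^3

So m_A(x) = (x - 6)^3 = x^3 - 18*x^2 + 108*x - 216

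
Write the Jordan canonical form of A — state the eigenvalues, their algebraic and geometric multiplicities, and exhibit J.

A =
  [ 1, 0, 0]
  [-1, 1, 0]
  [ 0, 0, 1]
J_2(1) ⊕ J_1(1)

The characteristic polynomial is
  det(x·I − A) = x^3 - 3*x^2 + 3*x - 1 = (x - 1)^3

Eigenvalues and multiplicities (the geometric multiplicity of λ is n − rank(A − λI), which equals the number of Jordan blocks for λ):
  λ = 1: algebraic multiplicity = 3, geometric multiplicity = 2

Determining the block sizes for each eigenvalue:
  λ = 1: 2 blocks summing to 3 forces exactly one block of size 2 and the rest size 1 → block sizes [2, 1]

Assembling the blocks gives a Jordan form
J =
  [1, 1, 0]
  [0, 1, 0]
  [0, 0, 1]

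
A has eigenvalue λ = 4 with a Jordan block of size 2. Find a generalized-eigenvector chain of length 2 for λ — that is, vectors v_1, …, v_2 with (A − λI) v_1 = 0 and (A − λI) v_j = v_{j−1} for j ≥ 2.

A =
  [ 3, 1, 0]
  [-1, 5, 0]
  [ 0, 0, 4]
A Jordan chain for λ = 4 of length 2:
v_1 = (-1, -1, 0)ᵀ
v_2 = (1, 0, 0)ᵀ

Let N = A − (4)·I. We want v_2 with N^2 v_2 = 0 but N^1 v_2 ≠ 0; then v_{j-1} := N · v_j for j = 2, …, 2.

Pick v_2 = (1, 0, 0)ᵀ.
Then v_1 = N · v_2 = (-1, -1, 0)ᵀ.

Sanity check: (A − (4)·I) v_1 = (0, 0, 0)ᵀ = 0. ✓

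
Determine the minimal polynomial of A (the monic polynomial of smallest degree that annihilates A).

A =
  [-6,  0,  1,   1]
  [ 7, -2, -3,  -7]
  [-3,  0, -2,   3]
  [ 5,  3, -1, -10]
x^3 + 15*x^2 + 75*x + 125

The characteristic polynomial is χ_A(x) = (x + 5)^4, so the eigenvalues are known. The minimal polynomial is
  m_A(x) = Π_λ (x − λ)^{k_λ}
where k_λ is the size of the *largest* Jordan block for λ (equivalently, the smallest k with (A − λI)^k v = 0 for every generalised eigenvector v of λ).

  λ = -5: largest Jordan block has size 3, contributing (x + 5)^3

So m_A(x) = (x + 5)^3 = x^3 + 15*x^2 + 75*x + 125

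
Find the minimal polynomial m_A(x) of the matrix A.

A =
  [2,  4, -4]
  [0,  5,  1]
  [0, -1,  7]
x^3 - 14*x^2 + 60*x - 72

The characteristic polynomial is χ_A(x) = (x - 6)^2*(x - 2), so the eigenvalues are known. The minimal polynomial is
  m_A(x) = Π_λ (x − λ)^{k_λ}
where k_λ is the size of the *largest* Jordan block for λ (equivalently, the smallest k with (A − λI)^k v = 0 for every generalised eigenvector v of λ).

  λ = 2: largest Jordan block has size 1, contributing (x − 2)
  λ = 6: largest Jordan block has size 2, contributing (x − 6)^2

So m_A(x) = (x - 6)^2*(x - 2) = x^3 - 14*x^2 + 60*x - 72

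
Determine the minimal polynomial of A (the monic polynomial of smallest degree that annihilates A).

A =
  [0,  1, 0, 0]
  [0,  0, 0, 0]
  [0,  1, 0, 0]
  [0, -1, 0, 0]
x^2

The characteristic polynomial is χ_A(x) = x^4, so the eigenvalues are known. The minimal polynomial is
  m_A(x) = Π_λ (x − λ)^{k_λ}
where k_λ is the size of the *largest* Jordan block for λ (equivalently, the smallest k with (A − λI)^k v = 0 for every generalised eigenvector v of λ).

  λ = 0: largest Jordan block has size 2, contributing (x − 0)^2

So m_A(x) = x^2 = x^2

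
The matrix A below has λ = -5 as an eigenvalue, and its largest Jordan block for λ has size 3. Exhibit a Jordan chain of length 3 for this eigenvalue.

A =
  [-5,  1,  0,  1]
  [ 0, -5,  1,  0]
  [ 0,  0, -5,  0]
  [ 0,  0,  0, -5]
A Jordan chain for λ = -5 of length 3:
v_1 = (1, 0, 0, 0)ᵀ
v_2 = (0, 1, 0, 0)ᵀ
v_3 = (0, 0, 1, 0)ᵀ

Let N = A − (-5)·I. We want v_3 with N^3 v_3 = 0 but N^2 v_3 ≠ 0; then v_{j-1} := N · v_j for j = 3, …, 2.

Pick v_3 = (0, 0, 1, 0)ᵀ.
Then v_2 = N · v_3 = (0, 1, 0, 0)ᵀ.
Then v_1 = N · v_2 = (1, 0, 0, 0)ᵀ.

Sanity check: (A − (-5)·I) v_1 = (0, 0, 0, 0)ᵀ = 0. ✓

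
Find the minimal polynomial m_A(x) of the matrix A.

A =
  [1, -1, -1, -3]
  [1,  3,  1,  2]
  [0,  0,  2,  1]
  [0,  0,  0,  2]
x^2 - 4*x + 4

The characteristic polynomial is χ_A(x) = (x - 2)^4, so the eigenvalues are known. The minimal polynomial is
  m_A(x) = Π_λ (x − λ)^{k_λ}
where k_λ is the size of the *largest* Jordan block for λ (equivalently, the smallest k with (A − λI)^k v = 0 for every generalised eigenvector v of λ).

  λ = 2: largest Jordan block has size 2, contributing (x − 2)^2

So m_A(x) = (x - 2)^2 = x^2 - 4*x + 4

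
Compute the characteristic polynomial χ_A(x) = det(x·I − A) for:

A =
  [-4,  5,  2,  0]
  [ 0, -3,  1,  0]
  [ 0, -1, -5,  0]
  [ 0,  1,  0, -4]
x^4 + 16*x^3 + 96*x^2 + 256*x + 256

Expanding det(x·I − A) (e.g. by cofactor expansion or by noting that A is similar to its Jordan form J, which has the same characteristic polynomial as A) gives
  χ_A(x) = x^4 + 16*x^3 + 96*x^2 + 256*x + 256
which factors as (x + 4)^4. The eigenvalues (with algebraic multiplicities) are λ = -4 with multiplicity 4.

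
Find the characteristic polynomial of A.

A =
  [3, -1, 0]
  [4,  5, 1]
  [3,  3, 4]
x^3 - 12*x^2 + 48*x - 64

Expanding det(x·I − A) (e.g. by cofactor expansion or by noting that A is similar to its Jordan form J, which has the same characteristic polynomial as A) gives
  χ_A(x) = x^3 - 12*x^2 + 48*x - 64
which factors as (x - 4)^3. The eigenvalues (with algebraic multiplicities) are λ = 4 with multiplicity 3.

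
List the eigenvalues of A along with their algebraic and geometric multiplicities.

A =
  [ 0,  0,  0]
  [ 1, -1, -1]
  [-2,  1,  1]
λ = 0: alg = 3, geom = 1

Step 1 — factor the characteristic polynomial to read off the algebraic multiplicities:
  χ_A(x) = x^3

Step 2 — compute geometric multiplicities via the rank-nullity identity g(λ) = n − rank(A − λI):
  rank(A − (0)·I) = 2, so dim ker(A − (0)·I) = n − 2 = 1

Summary:
  λ = 0: algebraic multiplicity = 3, geometric multiplicity = 1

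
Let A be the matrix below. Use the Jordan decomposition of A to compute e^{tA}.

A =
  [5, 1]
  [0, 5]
e^{tA} =
  [exp(5*t), t*exp(5*t)]
  [0, exp(5*t)]

Strategy: write A = P · J · P⁻¹ where J is a Jordan canonical form, so e^{tA} = P · e^{tJ} · P⁻¹, and e^{tJ} can be computed block-by-block.

A has Jordan form
J =
  [5, 1]
  [0, 5]
(up to reordering of blocks).

Per-block formulas:
  For a 2×2 Jordan block J_2(5): exp(t · J_2(5)) = e^(5t)·(I + t·N), where N is the 2×2 nilpotent shift.

After assembling e^{tJ} and conjugating by P, we get:

e^{tA} =
  [exp(5*t), t*exp(5*t)]
  [0, exp(5*t)]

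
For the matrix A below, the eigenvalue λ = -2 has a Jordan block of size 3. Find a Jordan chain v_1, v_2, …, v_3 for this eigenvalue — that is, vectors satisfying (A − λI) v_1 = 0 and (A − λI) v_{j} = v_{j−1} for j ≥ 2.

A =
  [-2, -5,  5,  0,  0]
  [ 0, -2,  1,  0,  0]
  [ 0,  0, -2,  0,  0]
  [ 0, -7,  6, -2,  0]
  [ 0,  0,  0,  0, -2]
A Jordan chain for λ = -2 of length 3:
v_1 = (-5, 0, 0, -7, 0)ᵀ
v_2 = (5, 1, 0, 6, 0)ᵀ
v_3 = (0, 0, 1, 0, 0)ᵀ

Let N = A − (-2)·I. We want v_3 with N^3 v_3 = 0 but N^2 v_3 ≠ 0; then v_{j-1} := N · v_j for j = 3, …, 2.

Pick v_3 = (0, 0, 1, 0, 0)ᵀ.
Then v_2 = N · v_3 = (5, 1, 0, 6, 0)ᵀ.
Then v_1 = N · v_2 = (-5, 0, 0, -7, 0)ᵀ.

Sanity check: (A − (-2)·I) v_1 = (0, 0, 0, 0, 0)ᵀ = 0. ✓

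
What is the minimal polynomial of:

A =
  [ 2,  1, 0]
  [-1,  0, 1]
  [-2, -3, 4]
x^3 - 6*x^2 + 12*x - 8

The characteristic polynomial is χ_A(x) = (x - 2)^3, so the eigenvalues are known. The minimal polynomial is
  m_A(x) = Π_λ (x − λ)^{k_λ}
where k_λ is the size of the *largest* Jordan block for λ (equivalently, the smallest k with (A − λI)^k v = 0 for every generalised eigenvector v of λ).

  λ = 2: largest Jordan block has size 3, contributing (x − 2)^3

So m_A(x) = (x - 2)^3 = x^3 - 6*x^2 + 12*x - 8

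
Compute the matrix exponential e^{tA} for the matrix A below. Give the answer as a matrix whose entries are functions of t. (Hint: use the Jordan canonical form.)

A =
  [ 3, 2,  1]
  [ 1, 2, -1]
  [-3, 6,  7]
e^{tA} =
  [-t*exp(4*t) + exp(4*t), 2*t*exp(4*t), t*exp(4*t)]
  [t*exp(4*t), -2*t*exp(4*t) + exp(4*t), -t*exp(4*t)]
  [-3*t*exp(4*t), 6*t*exp(4*t), 3*t*exp(4*t) + exp(4*t)]

Strategy: write A = P · J · P⁻¹ where J is a Jordan canonical form, so e^{tA} = P · e^{tJ} · P⁻¹, and e^{tJ} can be computed block-by-block.

A has Jordan form
J =
  [4, 1, 0]
  [0, 4, 0]
  [0, 0, 4]
(up to reordering of blocks).

Per-block formulas:
  For a 2×2 Jordan block J_2(4): exp(t · J_2(4)) = e^(4t)·(I + t·N), where N is the 2×2 nilpotent shift.
  For a 1×1 block at λ = 4: exp(t · [4]) = [e^(4t)].

After assembling e^{tJ} and conjugating by P, we get:

e^{tA} =
  [-t*exp(4*t) + exp(4*t), 2*t*exp(4*t), t*exp(4*t)]
  [t*exp(4*t), -2*t*exp(4*t) + exp(4*t), -t*exp(4*t)]
  [-3*t*exp(4*t), 6*t*exp(4*t), 3*t*exp(4*t) + exp(4*t)]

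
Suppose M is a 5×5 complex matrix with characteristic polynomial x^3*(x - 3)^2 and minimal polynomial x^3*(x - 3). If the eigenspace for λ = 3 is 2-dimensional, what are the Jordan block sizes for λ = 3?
Block sizes for λ = 3: [1, 1]

Step 1 — from the characteristic polynomial, algebraic multiplicity of λ = 3 is 2. From dim ker(M − (3)·I) = 2, there are exactly 2 Jordan blocks for λ = 3.
Step 2 — from the minimal polynomial, the factor (x − 3) tells us the largest block for λ = 3 has size 1.
Step 3 — with total size 2, 2 blocks, and largest block 1, the block sizes (in nonincreasing order) are [1, 1].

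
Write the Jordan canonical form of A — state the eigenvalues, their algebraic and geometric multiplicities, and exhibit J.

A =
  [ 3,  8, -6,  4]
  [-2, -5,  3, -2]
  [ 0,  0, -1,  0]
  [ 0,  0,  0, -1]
J_2(-1) ⊕ J_1(-1) ⊕ J_1(-1)

The characteristic polynomial is
  det(x·I − A) = x^4 + 4*x^3 + 6*x^2 + 4*x + 1 = (x + 1)^4

Eigenvalues and multiplicities (the geometric multiplicity of λ is n − rank(A − λI), which equals the number of Jordan blocks for λ):
  λ = -1: algebraic multiplicity = 4, geometric multiplicity = 3

Determining the block sizes for each eigenvalue:
  λ = -1: 3 blocks summing to 4 forces exactly one block of size 2 and the rest size 1 → block sizes [2, 1, 1]

Assembling the blocks gives a Jordan form
J =
  [-1,  1,  0,  0]
  [ 0, -1,  0,  0]
  [ 0,  0, -1,  0]
  [ 0,  0,  0, -1]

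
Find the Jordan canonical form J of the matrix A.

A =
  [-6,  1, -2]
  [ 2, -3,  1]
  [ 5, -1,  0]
J_3(-3)

The characteristic polynomial is
  det(x·I − A) = x^3 + 9*x^2 + 27*x + 27 = (x + 3)^3

Eigenvalues and multiplicities (the geometric multiplicity of λ is n − rank(A − λI), which equals the number of Jordan blocks for λ):
  λ = -3: algebraic multiplicity = 3, geometric multiplicity = 1

Determining the block sizes for each eigenvalue:
  λ = -3: one block (gm = 1), so the single block has size am = 3 → block sizes [3]

Assembling the blocks gives a Jordan form
J =
  [-3,  1,  0]
  [ 0, -3,  1]
  [ 0,  0, -3]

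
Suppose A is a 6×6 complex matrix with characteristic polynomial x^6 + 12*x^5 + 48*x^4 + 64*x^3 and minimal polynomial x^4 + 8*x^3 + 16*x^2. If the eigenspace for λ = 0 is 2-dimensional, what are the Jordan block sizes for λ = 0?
Block sizes for λ = 0: [2, 1]

Step 1 — from the characteristic polynomial, algebraic multiplicity of λ = 0 is 3. From dim ker(A − (0)·I) = 2, there are exactly 2 Jordan blocks for λ = 0.
Step 2 — from the minimal polynomial, the factor (x − 0)^2 tells us the largest block for λ = 0 has size 2.
Step 3 — with total size 3, 2 blocks, and largest block 2, the block sizes (in nonincreasing order) are [2, 1].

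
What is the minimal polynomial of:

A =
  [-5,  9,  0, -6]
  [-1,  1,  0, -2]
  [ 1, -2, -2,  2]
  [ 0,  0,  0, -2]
x^3 + 6*x^2 + 12*x + 8

The characteristic polynomial is χ_A(x) = (x + 2)^4, so the eigenvalues are known. The minimal polynomial is
  m_A(x) = Π_λ (x − λ)^{k_λ}
where k_λ is the size of the *largest* Jordan block for λ (equivalently, the smallest k with (A − λI)^k v = 0 for every generalised eigenvector v of λ).

  λ = -2: largest Jordan block has size 3, contributing (x + 2)^3

So m_A(x) = (x + 2)^3 = x^3 + 6*x^2 + 12*x + 8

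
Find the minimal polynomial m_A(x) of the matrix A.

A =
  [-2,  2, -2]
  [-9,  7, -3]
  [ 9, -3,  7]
x^2 - 8*x + 16

The characteristic polynomial is χ_A(x) = (x - 4)^3, so the eigenvalues are known. The minimal polynomial is
  m_A(x) = Π_λ (x − λ)^{k_λ}
where k_λ is the size of the *largest* Jordan block for λ (equivalently, the smallest k with (A − λI)^k v = 0 for every generalised eigenvector v of λ).

  λ = 4: largest Jordan block has size 2, contributing (x − 4)^2

So m_A(x) = (x - 4)^2 = x^2 - 8*x + 16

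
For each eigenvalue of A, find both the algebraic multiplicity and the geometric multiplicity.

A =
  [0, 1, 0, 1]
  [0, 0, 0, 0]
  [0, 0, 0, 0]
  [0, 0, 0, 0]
λ = 0: alg = 4, geom = 3

Step 1 — factor the characteristic polynomial to read off the algebraic multiplicities:
  χ_A(x) = x^4

Step 2 — compute geometric multiplicities via the rank-nullity identity g(λ) = n − rank(A − λI):
  rank(A − (0)·I) = 1, so dim ker(A − (0)·I) = n − 1 = 3

Summary:
  λ = 0: algebraic multiplicity = 4, geometric multiplicity = 3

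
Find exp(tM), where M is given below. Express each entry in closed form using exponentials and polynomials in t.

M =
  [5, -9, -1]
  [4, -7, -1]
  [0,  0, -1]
e^{tM} =
  [6*t*exp(-t) + exp(-t), -9*t*exp(-t), 3*t^2*exp(-t)/2 - t*exp(-t)]
  [4*t*exp(-t), -6*t*exp(-t) + exp(-t), t^2*exp(-t) - t*exp(-t)]
  [0, 0, exp(-t)]

Strategy: write M = P · J · P⁻¹ where J is a Jordan canonical form, so e^{tM} = P · e^{tJ} · P⁻¹, and e^{tJ} can be computed block-by-block.

M has Jordan form
J =
  [-1,  1,  0]
  [ 0, -1,  1]
  [ 0,  0, -1]
(up to reordering of blocks).

Per-block formulas:
  For a 3×3 Jordan block J_3(-1): exp(t · J_3(-1)) = e^(-1t)·(I + t·N + (t^2/2)·N^2), where N is the 3×3 nilpotent shift.

After assembling e^{tJ} and conjugating by P, we get:

e^{tM} =
  [6*t*exp(-t) + exp(-t), -9*t*exp(-t), 3*t^2*exp(-t)/2 - t*exp(-t)]
  [4*t*exp(-t), -6*t*exp(-t) + exp(-t), t^2*exp(-t) - t*exp(-t)]
  [0, 0, exp(-t)]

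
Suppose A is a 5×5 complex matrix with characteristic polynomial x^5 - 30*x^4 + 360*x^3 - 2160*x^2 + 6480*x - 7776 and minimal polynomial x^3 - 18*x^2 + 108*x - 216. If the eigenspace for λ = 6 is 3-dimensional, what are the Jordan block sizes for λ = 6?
Block sizes for λ = 6: [3, 1, 1]

Step 1 — from the characteristic polynomial, algebraic multiplicity of λ = 6 is 5. From dim ker(A − (6)·I) = 3, there are exactly 3 Jordan blocks for λ = 6.
Step 2 — from the minimal polynomial, the factor (x − 6)^3 tells us the largest block for λ = 6 has size 3.
Step 3 — with total size 5, 3 blocks, and largest block 3, the block sizes (in nonincreasing order) are [3, 1, 1].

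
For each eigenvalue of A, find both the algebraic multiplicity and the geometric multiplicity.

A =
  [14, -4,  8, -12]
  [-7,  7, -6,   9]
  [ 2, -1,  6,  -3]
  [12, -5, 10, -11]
λ = 4: alg = 4, geom = 2

Step 1 — factor the characteristic polynomial to read off the algebraic multiplicities:
  χ_A(x) = (x - 4)^4

Step 2 — compute geometric multiplicities via the rank-nullity identity g(λ) = n − rank(A − λI):
  rank(A − (4)·I) = 2, so dim ker(A − (4)·I) = n − 2 = 2

Summary:
  λ = 4: algebraic multiplicity = 4, geometric multiplicity = 2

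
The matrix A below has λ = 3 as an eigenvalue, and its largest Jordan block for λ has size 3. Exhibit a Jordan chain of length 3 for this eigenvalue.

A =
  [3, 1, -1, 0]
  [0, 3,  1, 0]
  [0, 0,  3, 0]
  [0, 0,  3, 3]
A Jordan chain for λ = 3 of length 3:
v_1 = (1, 0, 0, 0)ᵀ
v_2 = (-1, 1, 0, 3)ᵀ
v_3 = (0, 0, 1, 0)ᵀ

Let N = A − (3)·I. We want v_3 with N^3 v_3 = 0 but N^2 v_3 ≠ 0; then v_{j-1} := N · v_j for j = 3, …, 2.

Pick v_3 = (0, 0, 1, 0)ᵀ.
Then v_2 = N · v_3 = (-1, 1, 0, 3)ᵀ.
Then v_1 = N · v_2 = (1, 0, 0, 0)ᵀ.

Sanity check: (A − (3)·I) v_1 = (0, 0, 0, 0)ᵀ = 0. ✓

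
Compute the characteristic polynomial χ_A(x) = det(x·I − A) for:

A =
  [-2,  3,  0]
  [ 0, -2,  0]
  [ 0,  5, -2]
x^3 + 6*x^2 + 12*x + 8

Expanding det(x·I − A) (e.g. by cofactor expansion or by noting that A is similar to its Jordan form J, which has the same characteristic polynomial as A) gives
  χ_A(x) = x^3 + 6*x^2 + 12*x + 8
which factors as (x + 2)^3. The eigenvalues (with algebraic multiplicities) are λ = -2 with multiplicity 3.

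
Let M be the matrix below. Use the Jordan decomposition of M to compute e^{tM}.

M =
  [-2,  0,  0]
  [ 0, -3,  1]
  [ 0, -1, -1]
e^{tM} =
  [exp(-2*t), 0, 0]
  [0, -t*exp(-2*t) + exp(-2*t), t*exp(-2*t)]
  [0, -t*exp(-2*t), t*exp(-2*t) + exp(-2*t)]

Strategy: write M = P · J · P⁻¹ where J is a Jordan canonical form, so e^{tM} = P · e^{tJ} · P⁻¹, and e^{tJ} can be computed block-by-block.

M has Jordan form
J =
  [-2,  1,  0]
  [ 0, -2,  0]
  [ 0,  0, -2]
(up to reordering of blocks).

Per-block formulas:
  For a 2×2 Jordan block J_2(-2): exp(t · J_2(-2)) = e^(-2t)·(I + t·N), where N is the 2×2 nilpotent shift.
  For a 1×1 block at λ = -2: exp(t · [-2]) = [e^(-2t)].

After assembling e^{tJ} and conjugating by P, we get:

e^{tM} =
  [exp(-2*t), 0, 0]
  [0, -t*exp(-2*t) + exp(-2*t), t*exp(-2*t)]
  [0, -t*exp(-2*t), t*exp(-2*t) + exp(-2*t)]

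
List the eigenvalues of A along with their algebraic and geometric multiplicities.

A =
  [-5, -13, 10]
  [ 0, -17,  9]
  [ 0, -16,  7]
λ = -5: alg = 3, geom = 1

Step 1 — factor the characteristic polynomial to read off the algebraic multiplicities:
  χ_A(x) = (x + 5)^3

Step 2 — compute geometric multiplicities via the rank-nullity identity g(λ) = n − rank(A − λI):
  rank(A − (-5)·I) = 2, so dim ker(A − (-5)·I) = n − 2 = 1

Summary:
  λ = -5: algebraic multiplicity = 3, geometric multiplicity = 1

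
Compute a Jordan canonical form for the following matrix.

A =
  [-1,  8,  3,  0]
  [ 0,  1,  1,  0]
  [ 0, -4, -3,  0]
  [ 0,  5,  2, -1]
J_3(-1) ⊕ J_1(-1)

The characteristic polynomial is
  det(x·I − A) = x^4 + 4*x^3 + 6*x^2 + 4*x + 1 = (x + 1)^4

Eigenvalues and multiplicities (the geometric multiplicity of λ is n − rank(A − λI), which equals the number of Jordan blocks for λ):
  λ = -1: algebraic multiplicity = 4, geometric multiplicity = 2

Determining the block sizes for each eigenvalue:
  λ = -1: with am = 4 and gm = 2, the partition is not yet determined (e.g. several partitions of 4 into 2 parts exist). Let N = A − (-1)·I. Computing rank(N^1) = 2, rank(N^2) = 1, rank(N^3) = 0; the number of blocks of size ≥ j is rank(N^{j−1}) − rank(N^j), giving [2, 1, 1]. So we have 1 block(s) of size 3, 1 block(s) of size 1 → block sizes [3, 1]

Assembling the blocks gives a Jordan form
J =
  [-1,  1,  0,  0]
  [ 0, -1,  1,  0]
  [ 0,  0, -1,  0]
  [ 0,  0,  0, -1]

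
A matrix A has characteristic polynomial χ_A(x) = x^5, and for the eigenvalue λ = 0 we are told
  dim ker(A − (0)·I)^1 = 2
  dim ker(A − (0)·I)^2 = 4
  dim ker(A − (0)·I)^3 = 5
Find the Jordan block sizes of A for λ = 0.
Block sizes for λ = 0: [3, 2]

From the dimensions of kernels of powers, the number of Jordan blocks of size at least j is d_j − d_{j−1} where d_j = dim ker(N^j) (with d_0 = 0). Computing the differences gives [2, 2, 1].
The number of blocks of size exactly k is (#blocks of size ≥ k) − (#blocks of size ≥ k + 1), so the partition is: 1 block(s) of size 2, 1 block(s) of size 3.
In nonincreasing order the block sizes are [3, 2].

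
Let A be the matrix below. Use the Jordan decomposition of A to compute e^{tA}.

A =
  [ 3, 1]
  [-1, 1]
e^{tA} =
  [t*exp(2*t) + exp(2*t), t*exp(2*t)]
  [-t*exp(2*t), -t*exp(2*t) + exp(2*t)]

Strategy: write A = P · J · P⁻¹ where J is a Jordan canonical form, so e^{tA} = P · e^{tJ} · P⁻¹, and e^{tJ} can be computed block-by-block.

A has Jordan form
J =
  [2, 1]
  [0, 2]
(up to reordering of blocks).

Per-block formulas:
  For a 2×2 Jordan block J_2(2): exp(t · J_2(2)) = e^(2t)·(I + t·N), where N is the 2×2 nilpotent shift.

After assembling e^{tJ} and conjugating by P, we get:

e^{tA} =
  [t*exp(2*t) + exp(2*t), t*exp(2*t)]
  [-t*exp(2*t), -t*exp(2*t) + exp(2*t)]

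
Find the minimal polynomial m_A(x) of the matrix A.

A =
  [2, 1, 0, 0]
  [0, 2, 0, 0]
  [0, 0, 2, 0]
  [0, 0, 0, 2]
x^2 - 4*x + 4

The characteristic polynomial is χ_A(x) = (x - 2)^4, so the eigenvalues are known. The minimal polynomial is
  m_A(x) = Π_λ (x − λ)^{k_λ}
where k_λ is the size of the *largest* Jordan block for λ (equivalently, the smallest k with (A − λI)^k v = 0 for every generalised eigenvector v of λ).

  λ = 2: largest Jordan block has size 2, contributing (x − 2)^2

So m_A(x) = (x - 2)^2 = x^2 - 4*x + 4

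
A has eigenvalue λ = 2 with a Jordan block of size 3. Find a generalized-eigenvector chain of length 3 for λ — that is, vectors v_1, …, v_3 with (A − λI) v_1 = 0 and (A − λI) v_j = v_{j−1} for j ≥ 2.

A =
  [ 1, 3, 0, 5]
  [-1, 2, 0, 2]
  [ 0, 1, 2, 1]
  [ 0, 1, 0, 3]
A Jordan chain for λ = 2 of length 3:
v_1 = (-2, 1, -1, -1)ᵀ
v_2 = (-1, -1, 0, 0)ᵀ
v_3 = (1, 0, 0, 0)ᵀ

Let N = A − (2)·I. We want v_3 with N^3 v_3 = 0 but N^2 v_3 ≠ 0; then v_{j-1} := N · v_j for j = 3, …, 2.

Pick v_3 = (1, 0, 0, 0)ᵀ.
Then v_2 = N · v_3 = (-1, -1, 0, 0)ᵀ.
Then v_1 = N · v_2 = (-2, 1, -1, -1)ᵀ.

Sanity check: (A − (2)·I) v_1 = (0, 0, 0, 0)ᵀ = 0. ✓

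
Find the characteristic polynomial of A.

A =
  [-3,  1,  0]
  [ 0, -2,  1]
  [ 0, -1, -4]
x^3 + 9*x^2 + 27*x + 27

Expanding det(x·I − A) (e.g. by cofactor expansion or by noting that A is similar to its Jordan form J, which has the same characteristic polynomial as A) gives
  χ_A(x) = x^3 + 9*x^2 + 27*x + 27
which factors as (x + 3)^3. The eigenvalues (with algebraic multiplicities) are λ = -3 with multiplicity 3.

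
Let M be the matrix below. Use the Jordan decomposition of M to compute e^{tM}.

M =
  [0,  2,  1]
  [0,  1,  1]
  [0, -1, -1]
e^{tM} =
  [1, t^2/2 + 2*t, t^2/2 + t]
  [0, t + 1, t]
  [0, -t, 1 - t]

Strategy: write M = P · J · P⁻¹ where J is a Jordan canonical form, so e^{tM} = P · e^{tJ} · P⁻¹, and e^{tJ} can be computed block-by-block.

M has Jordan form
J =
  [0, 1, 0]
  [0, 0, 1]
  [0, 0, 0]
(up to reordering of blocks).

Per-block formulas:
  For a 3×3 Jordan block J_3(0): exp(t · J_3(0)) = e^(0t)·(I + t·N + (t^2/2)·N^2), where N is the 3×3 nilpotent shift.

After assembling e^{tJ} and conjugating by P, we get:

e^{tM} =
  [1, t^2/2 + 2*t, t^2/2 + t]
  [0, t + 1, t]
  [0, -t, 1 - t]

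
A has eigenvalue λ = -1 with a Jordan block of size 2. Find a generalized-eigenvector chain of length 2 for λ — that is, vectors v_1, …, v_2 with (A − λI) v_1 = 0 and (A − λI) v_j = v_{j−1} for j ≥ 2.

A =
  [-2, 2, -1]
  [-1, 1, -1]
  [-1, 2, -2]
A Jordan chain for λ = -1 of length 2:
v_1 = (-1, -1, -1)ᵀ
v_2 = (1, 0, 0)ᵀ

Let N = A − (-1)·I. We want v_2 with N^2 v_2 = 0 but N^1 v_2 ≠ 0; then v_{j-1} := N · v_j for j = 2, …, 2.

Pick v_2 = (1, 0, 0)ᵀ.
Then v_1 = N · v_2 = (-1, -1, -1)ᵀ.

Sanity check: (A − (-1)·I) v_1 = (0, 0, 0)ᵀ = 0. ✓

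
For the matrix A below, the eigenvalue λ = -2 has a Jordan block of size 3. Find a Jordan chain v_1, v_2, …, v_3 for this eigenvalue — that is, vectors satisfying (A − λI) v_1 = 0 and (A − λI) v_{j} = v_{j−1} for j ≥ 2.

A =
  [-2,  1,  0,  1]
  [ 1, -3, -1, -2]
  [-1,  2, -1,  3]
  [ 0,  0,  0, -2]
A Jordan chain for λ = -2 of length 3:
v_1 = (1, 0, 1, 0)ᵀ
v_2 = (0, 1, -1, 0)ᵀ
v_3 = (1, 0, 0, 0)ᵀ

Let N = A − (-2)·I. We want v_3 with N^3 v_3 = 0 but N^2 v_3 ≠ 0; then v_{j-1} := N · v_j for j = 3, …, 2.

Pick v_3 = (1, 0, 0, 0)ᵀ.
Then v_2 = N · v_3 = (0, 1, -1, 0)ᵀ.
Then v_1 = N · v_2 = (1, 0, 1, 0)ᵀ.

Sanity check: (A − (-2)·I) v_1 = (0, 0, 0, 0)ᵀ = 0. ✓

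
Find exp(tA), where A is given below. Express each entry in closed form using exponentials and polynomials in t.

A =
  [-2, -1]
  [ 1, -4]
e^{tA} =
  [t*exp(-3*t) + exp(-3*t), -t*exp(-3*t)]
  [t*exp(-3*t), -t*exp(-3*t) + exp(-3*t)]

Strategy: write A = P · J · P⁻¹ where J is a Jordan canonical form, so e^{tA} = P · e^{tJ} · P⁻¹, and e^{tJ} can be computed block-by-block.

A has Jordan form
J =
  [-3,  1]
  [ 0, -3]
(up to reordering of blocks).

Per-block formulas:
  For a 2×2 Jordan block J_2(-3): exp(t · J_2(-3)) = e^(-3t)·(I + t·N), where N is the 2×2 nilpotent shift.

After assembling e^{tJ} and conjugating by P, we get:

e^{tA} =
  [t*exp(-3*t) + exp(-3*t), -t*exp(-3*t)]
  [t*exp(-3*t), -t*exp(-3*t) + exp(-3*t)]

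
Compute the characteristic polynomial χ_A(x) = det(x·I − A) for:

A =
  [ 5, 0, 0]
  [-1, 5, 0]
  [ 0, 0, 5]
x^3 - 15*x^2 + 75*x - 125

Expanding det(x·I − A) (e.g. by cofactor expansion or by noting that A is similar to its Jordan form J, which has the same characteristic polynomial as A) gives
  χ_A(x) = x^3 - 15*x^2 + 75*x - 125
which factors as (x - 5)^3. The eigenvalues (with algebraic multiplicities) are λ = 5 with multiplicity 3.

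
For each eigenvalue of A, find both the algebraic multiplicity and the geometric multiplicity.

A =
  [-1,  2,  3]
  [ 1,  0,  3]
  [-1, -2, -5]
λ = -2: alg = 3, geom = 2

Step 1 — factor the characteristic polynomial to read off the algebraic multiplicities:
  χ_A(x) = (x + 2)^3

Step 2 — compute geometric multiplicities via the rank-nullity identity g(λ) = n − rank(A − λI):
  rank(A − (-2)·I) = 1, so dim ker(A − (-2)·I) = n − 1 = 2

Summary:
  λ = -2: algebraic multiplicity = 3, geometric multiplicity = 2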